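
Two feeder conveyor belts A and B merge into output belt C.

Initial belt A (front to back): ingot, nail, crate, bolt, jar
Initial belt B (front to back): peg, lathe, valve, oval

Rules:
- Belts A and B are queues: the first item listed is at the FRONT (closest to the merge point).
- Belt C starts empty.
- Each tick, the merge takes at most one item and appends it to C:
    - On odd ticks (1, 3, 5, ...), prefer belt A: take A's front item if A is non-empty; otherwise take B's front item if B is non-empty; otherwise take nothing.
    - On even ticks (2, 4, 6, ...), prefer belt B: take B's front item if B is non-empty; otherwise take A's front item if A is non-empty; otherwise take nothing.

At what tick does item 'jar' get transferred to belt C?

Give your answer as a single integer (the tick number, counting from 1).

Tick 1: prefer A, take ingot from A; A=[nail,crate,bolt,jar] B=[peg,lathe,valve,oval] C=[ingot]
Tick 2: prefer B, take peg from B; A=[nail,crate,bolt,jar] B=[lathe,valve,oval] C=[ingot,peg]
Tick 3: prefer A, take nail from A; A=[crate,bolt,jar] B=[lathe,valve,oval] C=[ingot,peg,nail]
Tick 4: prefer B, take lathe from B; A=[crate,bolt,jar] B=[valve,oval] C=[ingot,peg,nail,lathe]
Tick 5: prefer A, take crate from A; A=[bolt,jar] B=[valve,oval] C=[ingot,peg,nail,lathe,crate]
Tick 6: prefer B, take valve from B; A=[bolt,jar] B=[oval] C=[ingot,peg,nail,lathe,crate,valve]
Tick 7: prefer A, take bolt from A; A=[jar] B=[oval] C=[ingot,peg,nail,lathe,crate,valve,bolt]
Tick 8: prefer B, take oval from B; A=[jar] B=[-] C=[ingot,peg,nail,lathe,crate,valve,bolt,oval]
Tick 9: prefer A, take jar from A; A=[-] B=[-] C=[ingot,peg,nail,lathe,crate,valve,bolt,oval,jar]

Answer: 9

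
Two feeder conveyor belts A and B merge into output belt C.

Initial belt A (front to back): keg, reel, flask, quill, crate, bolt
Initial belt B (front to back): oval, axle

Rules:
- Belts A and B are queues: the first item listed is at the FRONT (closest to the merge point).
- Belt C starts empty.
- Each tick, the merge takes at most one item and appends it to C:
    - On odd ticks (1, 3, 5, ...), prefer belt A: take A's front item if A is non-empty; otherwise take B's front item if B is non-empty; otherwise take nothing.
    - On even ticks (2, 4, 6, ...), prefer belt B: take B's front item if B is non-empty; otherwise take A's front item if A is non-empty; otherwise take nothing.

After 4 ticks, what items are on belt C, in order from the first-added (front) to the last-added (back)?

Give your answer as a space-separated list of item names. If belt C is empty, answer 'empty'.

Answer: keg oval reel axle

Derivation:
Tick 1: prefer A, take keg from A; A=[reel,flask,quill,crate,bolt] B=[oval,axle] C=[keg]
Tick 2: prefer B, take oval from B; A=[reel,flask,quill,crate,bolt] B=[axle] C=[keg,oval]
Tick 3: prefer A, take reel from A; A=[flask,quill,crate,bolt] B=[axle] C=[keg,oval,reel]
Tick 4: prefer B, take axle from B; A=[flask,quill,crate,bolt] B=[-] C=[keg,oval,reel,axle]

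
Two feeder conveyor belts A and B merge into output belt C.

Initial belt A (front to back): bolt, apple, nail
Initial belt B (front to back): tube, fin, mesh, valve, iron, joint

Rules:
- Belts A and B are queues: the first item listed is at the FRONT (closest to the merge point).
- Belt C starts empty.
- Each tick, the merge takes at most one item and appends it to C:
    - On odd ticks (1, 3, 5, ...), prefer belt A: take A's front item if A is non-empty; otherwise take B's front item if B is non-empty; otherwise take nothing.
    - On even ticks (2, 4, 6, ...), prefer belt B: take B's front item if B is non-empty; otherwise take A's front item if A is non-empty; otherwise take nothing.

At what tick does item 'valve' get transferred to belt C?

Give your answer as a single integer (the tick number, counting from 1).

Tick 1: prefer A, take bolt from A; A=[apple,nail] B=[tube,fin,mesh,valve,iron,joint] C=[bolt]
Tick 2: prefer B, take tube from B; A=[apple,nail] B=[fin,mesh,valve,iron,joint] C=[bolt,tube]
Tick 3: prefer A, take apple from A; A=[nail] B=[fin,mesh,valve,iron,joint] C=[bolt,tube,apple]
Tick 4: prefer B, take fin from B; A=[nail] B=[mesh,valve,iron,joint] C=[bolt,tube,apple,fin]
Tick 5: prefer A, take nail from A; A=[-] B=[mesh,valve,iron,joint] C=[bolt,tube,apple,fin,nail]
Tick 6: prefer B, take mesh from B; A=[-] B=[valve,iron,joint] C=[bolt,tube,apple,fin,nail,mesh]
Tick 7: prefer A, take valve from B; A=[-] B=[iron,joint] C=[bolt,tube,apple,fin,nail,mesh,valve]

Answer: 7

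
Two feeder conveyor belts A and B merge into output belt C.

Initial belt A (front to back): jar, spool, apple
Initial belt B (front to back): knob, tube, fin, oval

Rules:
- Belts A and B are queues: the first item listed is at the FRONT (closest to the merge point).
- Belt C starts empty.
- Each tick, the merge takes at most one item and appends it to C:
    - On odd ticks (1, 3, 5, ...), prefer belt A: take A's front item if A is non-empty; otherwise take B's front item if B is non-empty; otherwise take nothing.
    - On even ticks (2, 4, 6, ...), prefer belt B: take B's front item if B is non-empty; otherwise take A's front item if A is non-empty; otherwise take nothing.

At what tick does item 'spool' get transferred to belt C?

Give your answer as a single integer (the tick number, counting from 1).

Tick 1: prefer A, take jar from A; A=[spool,apple] B=[knob,tube,fin,oval] C=[jar]
Tick 2: prefer B, take knob from B; A=[spool,apple] B=[tube,fin,oval] C=[jar,knob]
Tick 3: prefer A, take spool from A; A=[apple] B=[tube,fin,oval] C=[jar,knob,spool]

Answer: 3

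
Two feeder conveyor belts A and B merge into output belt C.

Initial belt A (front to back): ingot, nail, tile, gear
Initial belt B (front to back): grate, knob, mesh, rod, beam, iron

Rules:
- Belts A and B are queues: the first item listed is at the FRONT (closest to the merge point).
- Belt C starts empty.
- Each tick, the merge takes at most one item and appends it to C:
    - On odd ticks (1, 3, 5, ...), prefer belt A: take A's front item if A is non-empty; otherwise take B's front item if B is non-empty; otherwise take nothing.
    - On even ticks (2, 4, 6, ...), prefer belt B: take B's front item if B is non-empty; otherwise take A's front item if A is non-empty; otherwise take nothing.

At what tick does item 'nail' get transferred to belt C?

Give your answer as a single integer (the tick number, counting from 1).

Tick 1: prefer A, take ingot from A; A=[nail,tile,gear] B=[grate,knob,mesh,rod,beam,iron] C=[ingot]
Tick 2: prefer B, take grate from B; A=[nail,tile,gear] B=[knob,mesh,rod,beam,iron] C=[ingot,grate]
Tick 3: prefer A, take nail from A; A=[tile,gear] B=[knob,mesh,rod,beam,iron] C=[ingot,grate,nail]

Answer: 3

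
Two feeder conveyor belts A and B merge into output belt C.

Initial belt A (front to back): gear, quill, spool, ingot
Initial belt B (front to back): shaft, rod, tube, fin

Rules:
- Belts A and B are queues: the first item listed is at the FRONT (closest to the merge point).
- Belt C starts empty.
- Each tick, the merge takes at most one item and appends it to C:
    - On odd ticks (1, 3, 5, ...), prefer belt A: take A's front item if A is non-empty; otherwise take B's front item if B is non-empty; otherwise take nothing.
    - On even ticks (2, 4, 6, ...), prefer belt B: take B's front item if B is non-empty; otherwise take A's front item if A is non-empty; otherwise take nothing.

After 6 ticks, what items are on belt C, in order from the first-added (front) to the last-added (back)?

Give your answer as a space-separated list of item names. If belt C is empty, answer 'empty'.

Tick 1: prefer A, take gear from A; A=[quill,spool,ingot] B=[shaft,rod,tube,fin] C=[gear]
Tick 2: prefer B, take shaft from B; A=[quill,spool,ingot] B=[rod,tube,fin] C=[gear,shaft]
Tick 3: prefer A, take quill from A; A=[spool,ingot] B=[rod,tube,fin] C=[gear,shaft,quill]
Tick 4: prefer B, take rod from B; A=[spool,ingot] B=[tube,fin] C=[gear,shaft,quill,rod]
Tick 5: prefer A, take spool from A; A=[ingot] B=[tube,fin] C=[gear,shaft,quill,rod,spool]
Tick 6: prefer B, take tube from B; A=[ingot] B=[fin] C=[gear,shaft,quill,rod,spool,tube]

Answer: gear shaft quill rod spool tube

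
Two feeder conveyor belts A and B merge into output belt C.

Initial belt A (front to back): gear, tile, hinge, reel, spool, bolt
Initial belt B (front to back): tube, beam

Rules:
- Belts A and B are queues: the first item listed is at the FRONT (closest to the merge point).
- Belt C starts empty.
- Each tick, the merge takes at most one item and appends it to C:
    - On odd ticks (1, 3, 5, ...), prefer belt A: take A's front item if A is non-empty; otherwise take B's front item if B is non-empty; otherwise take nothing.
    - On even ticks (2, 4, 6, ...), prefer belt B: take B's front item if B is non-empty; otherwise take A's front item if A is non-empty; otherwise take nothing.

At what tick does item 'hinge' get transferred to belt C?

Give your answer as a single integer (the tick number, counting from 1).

Tick 1: prefer A, take gear from A; A=[tile,hinge,reel,spool,bolt] B=[tube,beam] C=[gear]
Tick 2: prefer B, take tube from B; A=[tile,hinge,reel,spool,bolt] B=[beam] C=[gear,tube]
Tick 3: prefer A, take tile from A; A=[hinge,reel,spool,bolt] B=[beam] C=[gear,tube,tile]
Tick 4: prefer B, take beam from B; A=[hinge,reel,spool,bolt] B=[-] C=[gear,tube,tile,beam]
Tick 5: prefer A, take hinge from A; A=[reel,spool,bolt] B=[-] C=[gear,tube,tile,beam,hinge]

Answer: 5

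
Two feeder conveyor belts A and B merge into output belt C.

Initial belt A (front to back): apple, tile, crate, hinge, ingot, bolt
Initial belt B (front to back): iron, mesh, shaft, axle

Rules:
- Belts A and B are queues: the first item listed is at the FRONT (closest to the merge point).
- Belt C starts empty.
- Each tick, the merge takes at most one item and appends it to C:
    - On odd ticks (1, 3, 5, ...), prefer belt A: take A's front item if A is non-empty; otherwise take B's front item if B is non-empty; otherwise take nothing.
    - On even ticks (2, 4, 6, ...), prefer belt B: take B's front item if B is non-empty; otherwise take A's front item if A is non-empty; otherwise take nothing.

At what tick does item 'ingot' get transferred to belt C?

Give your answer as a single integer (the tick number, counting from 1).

Answer: 9

Derivation:
Tick 1: prefer A, take apple from A; A=[tile,crate,hinge,ingot,bolt] B=[iron,mesh,shaft,axle] C=[apple]
Tick 2: prefer B, take iron from B; A=[tile,crate,hinge,ingot,bolt] B=[mesh,shaft,axle] C=[apple,iron]
Tick 3: prefer A, take tile from A; A=[crate,hinge,ingot,bolt] B=[mesh,shaft,axle] C=[apple,iron,tile]
Tick 4: prefer B, take mesh from B; A=[crate,hinge,ingot,bolt] B=[shaft,axle] C=[apple,iron,tile,mesh]
Tick 5: prefer A, take crate from A; A=[hinge,ingot,bolt] B=[shaft,axle] C=[apple,iron,tile,mesh,crate]
Tick 6: prefer B, take shaft from B; A=[hinge,ingot,bolt] B=[axle] C=[apple,iron,tile,mesh,crate,shaft]
Tick 7: prefer A, take hinge from A; A=[ingot,bolt] B=[axle] C=[apple,iron,tile,mesh,crate,shaft,hinge]
Tick 8: prefer B, take axle from B; A=[ingot,bolt] B=[-] C=[apple,iron,tile,mesh,crate,shaft,hinge,axle]
Tick 9: prefer A, take ingot from A; A=[bolt] B=[-] C=[apple,iron,tile,mesh,crate,shaft,hinge,axle,ingot]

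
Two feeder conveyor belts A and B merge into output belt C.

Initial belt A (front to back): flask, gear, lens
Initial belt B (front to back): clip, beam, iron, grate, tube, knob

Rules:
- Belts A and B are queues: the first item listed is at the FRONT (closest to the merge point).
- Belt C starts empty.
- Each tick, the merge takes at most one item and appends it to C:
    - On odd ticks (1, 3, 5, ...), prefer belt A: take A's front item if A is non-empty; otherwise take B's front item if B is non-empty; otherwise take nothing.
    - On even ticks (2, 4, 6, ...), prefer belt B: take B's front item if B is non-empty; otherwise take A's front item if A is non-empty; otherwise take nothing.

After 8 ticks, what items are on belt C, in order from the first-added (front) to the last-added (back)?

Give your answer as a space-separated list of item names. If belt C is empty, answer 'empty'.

Tick 1: prefer A, take flask from A; A=[gear,lens] B=[clip,beam,iron,grate,tube,knob] C=[flask]
Tick 2: prefer B, take clip from B; A=[gear,lens] B=[beam,iron,grate,tube,knob] C=[flask,clip]
Tick 3: prefer A, take gear from A; A=[lens] B=[beam,iron,grate,tube,knob] C=[flask,clip,gear]
Tick 4: prefer B, take beam from B; A=[lens] B=[iron,grate,tube,knob] C=[flask,clip,gear,beam]
Tick 5: prefer A, take lens from A; A=[-] B=[iron,grate,tube,knob] C=[flask,clip,gear,beam,lens]
Tick 6: prefer B, take iron from B; A=[-] B=[grate,tube,knob] C=[flask,clip,gear,beam,lens,iron]
Tick 7: prefer A, take grate from B; A=[-] B=[tube,knob] C=[flask,clip,gear,beam,lens,iron,grate]
Tick 8: prefer B, take tube from B; A=[-] B=[knob] C=[flask,clip,gear,beam,lens,iron,grate,tube]

Answer: flask clip gear beam lens iron grate tube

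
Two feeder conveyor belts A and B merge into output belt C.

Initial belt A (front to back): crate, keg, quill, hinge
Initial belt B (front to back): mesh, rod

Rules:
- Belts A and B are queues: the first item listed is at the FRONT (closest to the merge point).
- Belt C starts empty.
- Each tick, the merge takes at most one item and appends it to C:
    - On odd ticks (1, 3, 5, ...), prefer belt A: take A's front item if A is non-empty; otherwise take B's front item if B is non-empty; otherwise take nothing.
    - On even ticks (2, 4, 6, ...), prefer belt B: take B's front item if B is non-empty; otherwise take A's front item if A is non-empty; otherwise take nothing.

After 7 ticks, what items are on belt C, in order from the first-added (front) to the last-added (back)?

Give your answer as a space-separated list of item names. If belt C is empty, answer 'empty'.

Answer: crate mesh keg rod quill hinge

Derivation:
Tick 1: prefer A, take crate from A; A=[keg,quill,hinge] B=[mesh,rod] C=[crate]
Tick 2: prefer B, take mesh from B; A=[keg,quill,hinge] B=[rod] C=[crate,mesh]
Tick 3: prefer A, take keg from A; A=[quill,hinge] B=[rod] C=[crate,mesh,keg]
Tick 4: prefer B, take rod from B; A=[quill,hinge] B=[-] C=[crate,mesh,keg,rod]
Tick 5: prefer A, take quill from A; A=[hinge] B=[-] C=[crate,mesh,keg,rod,quill]
Tick 6: prefer B, take hinge from A; A=[-] B=[-] C=[crate,mesh,keg,rod,quill,hinge]
Tick 7: prefer A, both empty, nothing taken; A=[-] B=[-] C=[crate,mesh,keg,rod,quill,hinge]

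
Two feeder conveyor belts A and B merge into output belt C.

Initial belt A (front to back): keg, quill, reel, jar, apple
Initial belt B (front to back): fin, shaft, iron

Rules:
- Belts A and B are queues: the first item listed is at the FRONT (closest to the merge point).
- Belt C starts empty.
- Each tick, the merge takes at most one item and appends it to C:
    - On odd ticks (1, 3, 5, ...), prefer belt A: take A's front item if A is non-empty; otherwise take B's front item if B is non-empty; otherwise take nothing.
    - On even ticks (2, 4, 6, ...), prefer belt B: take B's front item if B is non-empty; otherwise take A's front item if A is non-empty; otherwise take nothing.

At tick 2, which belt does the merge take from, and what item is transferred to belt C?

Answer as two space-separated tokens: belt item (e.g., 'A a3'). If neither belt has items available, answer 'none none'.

Tick 1: prefer A, take keg from A; A=[quill,reel,jar,apple] B=[fin,shaft,iron] C=[keg]
Tick 2: prefer B, take fin from B; A=[quill,reel,jar,apple] B=[shaft,iron] C=[keg,fin]

Answer: B fin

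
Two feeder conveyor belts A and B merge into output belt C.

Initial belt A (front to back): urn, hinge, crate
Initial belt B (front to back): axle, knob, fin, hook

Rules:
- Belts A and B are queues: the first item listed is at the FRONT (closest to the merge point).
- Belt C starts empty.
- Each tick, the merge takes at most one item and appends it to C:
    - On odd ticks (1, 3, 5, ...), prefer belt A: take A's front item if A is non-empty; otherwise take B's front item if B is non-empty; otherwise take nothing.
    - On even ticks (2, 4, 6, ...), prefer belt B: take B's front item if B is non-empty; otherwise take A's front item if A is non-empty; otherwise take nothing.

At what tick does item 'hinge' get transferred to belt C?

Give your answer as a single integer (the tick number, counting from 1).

Tick 1: prefer A, take urn from A; A=[hinge,crate] B=[axle,knob,fin,hook] C=[urn]
Tick 2: prefer B, take axle from B; A=[hinge,crate] B=[knob,fin,hook] C=[urn,axle]
Tick 3: prefer A, take hinge from A; A=[crate] B=[knob,fin,hook] C=[urn,axle,hinge]

Answer: 3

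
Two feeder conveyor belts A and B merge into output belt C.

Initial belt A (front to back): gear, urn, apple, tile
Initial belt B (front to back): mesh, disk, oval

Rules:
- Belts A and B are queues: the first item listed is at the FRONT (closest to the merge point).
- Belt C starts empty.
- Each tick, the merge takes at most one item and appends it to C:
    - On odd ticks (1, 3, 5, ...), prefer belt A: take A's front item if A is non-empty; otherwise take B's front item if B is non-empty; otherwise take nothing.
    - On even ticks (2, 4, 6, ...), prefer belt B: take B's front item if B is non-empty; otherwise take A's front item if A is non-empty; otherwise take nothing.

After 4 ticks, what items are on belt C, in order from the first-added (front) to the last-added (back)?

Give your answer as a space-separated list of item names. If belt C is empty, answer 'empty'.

Answer: gear mesh urn disk

Derivation:
Tick 1: prefer A, take gear from A; A=[urn,apple,tile] B=[mesh,disk,oval] C=[gear]
Tick 2: prefer B, take mesh from B; A=[urn,apple,tile] B=[disk,oval] C=[gear,mesh]
Tick 3: prefer A, take urn from A; A=[apple,tile] B=[disk,oval] C=[gear,mesh,urn]
Tick 4: prefer B, take disk from B; A=[apple,tile] B=[oval] C=[gear,mesh,urn,disk]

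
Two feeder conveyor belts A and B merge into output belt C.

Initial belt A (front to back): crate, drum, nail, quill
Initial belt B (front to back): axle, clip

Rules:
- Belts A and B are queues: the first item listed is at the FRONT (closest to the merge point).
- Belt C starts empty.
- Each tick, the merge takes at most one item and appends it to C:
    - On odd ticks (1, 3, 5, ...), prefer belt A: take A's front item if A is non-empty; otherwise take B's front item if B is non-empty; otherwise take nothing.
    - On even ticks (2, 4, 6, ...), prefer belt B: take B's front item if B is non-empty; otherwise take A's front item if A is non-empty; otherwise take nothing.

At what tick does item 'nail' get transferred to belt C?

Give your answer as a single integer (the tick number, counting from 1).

Tick 1: prefer A, take crate from A; A=[drum,nail,quill] B=[axle,clip] C=[crate]
Tick 2: prefer B, take axle from B; A=[drum,nail,quill] B=[clip] C=[crate,axle]
Tick 3: prefer A, take drum from A; A=[nail,quill] B=[clip] C=[crate,axle,drum]
Tick 4: prefer B, take clip from B; A=[nail,quill] B=[-] C=[crate,axle,drum,clip]
Tick 5: prefer A, take nail from A; A=[quill] B=[-] C=[crate,axle,drum,clip,nail]

Answer: 5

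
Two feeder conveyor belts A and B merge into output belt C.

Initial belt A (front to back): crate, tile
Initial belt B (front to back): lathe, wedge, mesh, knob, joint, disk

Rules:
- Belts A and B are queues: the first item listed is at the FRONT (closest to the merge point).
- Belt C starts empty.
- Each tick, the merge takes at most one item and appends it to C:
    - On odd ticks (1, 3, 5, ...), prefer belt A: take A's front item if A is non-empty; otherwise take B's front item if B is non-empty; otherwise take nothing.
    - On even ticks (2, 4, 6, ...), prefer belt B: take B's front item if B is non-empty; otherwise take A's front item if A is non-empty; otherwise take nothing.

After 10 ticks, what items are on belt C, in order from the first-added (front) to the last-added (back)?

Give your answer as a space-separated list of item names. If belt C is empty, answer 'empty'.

Answer: crate lathe tile wedge mesh knob joint disk

Derivation:
Tick 1: prefer A, take crate from A; A=[tile] B=[lathe,wedge,mesh,knob,joint,disk] C=[crate]
Tick 2: prefer B, take lathe from B; A=[tile] B=[wedge,mesh,knob,joint,disk] C=[crate,lathe]
Tick 3: prefer A, take tile from A; A=[-] B=[wedge,mesh,knob,joint,disk] C=[crate,lathe,tile]
Tick 4: prefer B, take wedge from B; A=[-] B=[mesh,knob,joint,disk] C=[crate,lathe,tile,wedge]
Tick 5: prefer A, take mesh from B; A=[-] B=[knob,joint,disk] C=[crate,lathe,tile,wedge,mesh]
Tick 6: prefer B, take knob from B; A=[-] B=[joint,disk] C=[crate,lathe,tile,wedge,mesh,knob]
Tick 7: prefer A, take joint from B; A=[-] B=[disk] C=[crate,lathe,tile,wedge,mesh,knob,joint]
Tick 8: prefer B, take disk from B; A=[-] B=[-] C=[crate,lathe,tile,wedge,mesh,knob,joint,disk]
Tick 9: prefer A, both empty, nothing taken; A=[-] B=[-] C=[crate,lathe,tile,wedge,mesh,knob,joint,disk]
Tick 10: prefer B, both empty, nothing taken; A=[-] B=[-] C=[crate,lathe,tile,wedge,mesh,knob,joint,disk]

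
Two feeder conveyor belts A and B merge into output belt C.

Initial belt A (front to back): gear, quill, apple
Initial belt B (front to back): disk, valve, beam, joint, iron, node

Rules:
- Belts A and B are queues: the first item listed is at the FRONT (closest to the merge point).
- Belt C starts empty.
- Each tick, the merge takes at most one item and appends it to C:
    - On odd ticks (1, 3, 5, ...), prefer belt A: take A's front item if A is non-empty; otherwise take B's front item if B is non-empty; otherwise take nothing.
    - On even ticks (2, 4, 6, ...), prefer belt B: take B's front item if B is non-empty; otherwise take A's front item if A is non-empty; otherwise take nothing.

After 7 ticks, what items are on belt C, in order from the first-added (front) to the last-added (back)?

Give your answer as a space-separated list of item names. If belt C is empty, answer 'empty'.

Tick 1: prefer A, take gear from A; A=[quill,apple] B=[disk,valve,beam,joint,iron,node] C=[gear]
Tick 2: prefer B, take disk from B; A=[quill,apple] B=[valve,beam,joint,iron,node] C=[gear,disk]
Tick 3: prefer A, take quill from A; A=[apple] B=[valve,beam,joint,iron,node] C=[gear,disk,quill]
Tick 4: prefer B, take valve from B; A=[apple] B=[beam,joint,iron,node] C=[gear,disk,quill,valve]
Tick 5: prefer A, take apple from A; A=[-] B=[beam,joint,iron,node] C=[gear,disk,quill,valve,apple]
Tick 6: prefer B, take beam from B; A=[-] B=[joint,iron,node] C=[gear,disk,quill,valve,apple,beam]
Tick 7: prefer A, take joint from B; A=[-] B=[iron,node] C=[gear,disk,quill,valve,apple,beam,joint]

Answer: gear disk quill valve apple beam joint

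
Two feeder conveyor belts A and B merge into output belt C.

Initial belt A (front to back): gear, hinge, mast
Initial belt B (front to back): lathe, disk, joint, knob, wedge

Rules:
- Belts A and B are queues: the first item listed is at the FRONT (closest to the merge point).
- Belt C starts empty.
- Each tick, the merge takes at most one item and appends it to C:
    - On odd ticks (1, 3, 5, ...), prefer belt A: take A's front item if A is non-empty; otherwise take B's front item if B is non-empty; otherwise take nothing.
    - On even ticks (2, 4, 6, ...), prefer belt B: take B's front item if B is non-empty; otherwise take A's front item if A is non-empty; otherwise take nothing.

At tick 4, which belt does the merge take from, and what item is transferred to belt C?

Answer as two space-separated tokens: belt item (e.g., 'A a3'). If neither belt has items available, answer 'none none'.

Answer: B disk

Derivation:
Tick 1: prefer A, take gear from A; A=[hinge,mast] B=[lathe,disk,joint,knob,wedge] C=[gear]
Tick 2: prefer B, take lathe from B; A=[hinge,mast] B=[disk,joint,knob,wedge] C=[gear,lathe]
Tick 3: prefer A, take hinge from A; A=[mast] B=[disk,joint,knob,wedge] C=[gear,lathe,hinge]
Tick 4: prefer B, take disk from B; A=[mast] B=[joint,knob,wedge] C=[gear,lathe,hinge,disk]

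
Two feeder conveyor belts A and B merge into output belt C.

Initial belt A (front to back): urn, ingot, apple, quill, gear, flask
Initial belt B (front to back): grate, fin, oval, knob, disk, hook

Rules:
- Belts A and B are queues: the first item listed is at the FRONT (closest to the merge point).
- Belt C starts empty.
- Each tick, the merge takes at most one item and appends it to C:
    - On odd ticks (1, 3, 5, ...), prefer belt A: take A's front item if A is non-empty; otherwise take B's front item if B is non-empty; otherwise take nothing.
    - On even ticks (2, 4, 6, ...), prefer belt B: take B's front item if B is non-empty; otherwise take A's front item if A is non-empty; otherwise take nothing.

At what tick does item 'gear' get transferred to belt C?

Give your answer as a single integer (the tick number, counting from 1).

Tick 1: prefer A, take urn from A; A=[ingot,apple,quill,gear,flask] B=[grate,fin,oval,knob,disk,hook] C=[urn]
Tick 2: prefer B, take grate from B; A=[ingot,apple,quill,gear,flask] B=[fin,oval,knob,disk,hook] C=[urn,grate]
Tick 3: prefer A, take ingot from A; A=[apple,quill,gear,flask] B=[fin,oval,knob,disk,hook] C=[urn,grate,ingot]
Tick 4: prefer B, take fin from B; A=[apple,quill,gear,flask] B=[oval,knob,disk,hook] C=[urn,grate,ingot,fin]
Tick 5: prefer A, take apple from A; A=[quill,gear,flask] B=[oval,knob,disk,hook] C=[urn,grate,ingot,fin,apple]
Tick 6: prefer B, take oval from B; A=[quill,gear,flask] B=[knob,disk,hook] C=[urn,grate,ingot,fin,apple,oval]
Tick 7: prefer A, take quill from A; A=[gear,flask] B=[knob,disk,hook] C=[urn,grate,ingot,fin,apple,oval,quill]
Tick 8: prefer B, take knob from B; A=[gear,flask] B=[disk,hook] C=[urn,grate,ingot,fin,apple,oval,quill,knob]
Tick 9: prefer A, take gear from A; A=[flask] B=[disk,hook] C=[urn,grate,ingot,fin,apple,oval,quill,knob,gear]

Answer: 9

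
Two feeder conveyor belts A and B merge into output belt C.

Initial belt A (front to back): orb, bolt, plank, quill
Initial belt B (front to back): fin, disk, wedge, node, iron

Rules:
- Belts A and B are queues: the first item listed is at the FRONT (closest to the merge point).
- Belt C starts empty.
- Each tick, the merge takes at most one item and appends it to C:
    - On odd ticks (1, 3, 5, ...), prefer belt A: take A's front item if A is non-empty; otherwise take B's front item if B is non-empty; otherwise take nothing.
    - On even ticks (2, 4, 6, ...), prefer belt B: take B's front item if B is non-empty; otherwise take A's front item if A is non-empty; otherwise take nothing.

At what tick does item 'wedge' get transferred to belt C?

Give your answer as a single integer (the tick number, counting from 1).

Answer: 6

Derivation:
Tick 1: prefer A, take orb from A; A=[bolt,plank,quill] B=[fin,disk,wedge,node,iron] C=[orb]
Tick 2: prefer B, take fin from B; A=[bolt,plank,quill] B=[disk,wedge,node,iron] C=[orb,fin]
Tick 3: prefer A, take bolt from A; A=[plank,quill] B=[disk,wedge,node,iron] C=[orb,fin,bolt]
Tick 4: prefer B, take disk from B; A=[plank,quill] B=[wedge,node,iron] C=[orb,fin,bolt,disk]
Tick 5: prefer A, take plank from A; A=[quill] B=[wedge,node,iron] C=[orb,fin,bolt,disk,plank]
Tick 6: prefer B, take wedge from B; A=[quill] B=[node,iron] C=[orb,fin,bolt,disk,plank,wedge]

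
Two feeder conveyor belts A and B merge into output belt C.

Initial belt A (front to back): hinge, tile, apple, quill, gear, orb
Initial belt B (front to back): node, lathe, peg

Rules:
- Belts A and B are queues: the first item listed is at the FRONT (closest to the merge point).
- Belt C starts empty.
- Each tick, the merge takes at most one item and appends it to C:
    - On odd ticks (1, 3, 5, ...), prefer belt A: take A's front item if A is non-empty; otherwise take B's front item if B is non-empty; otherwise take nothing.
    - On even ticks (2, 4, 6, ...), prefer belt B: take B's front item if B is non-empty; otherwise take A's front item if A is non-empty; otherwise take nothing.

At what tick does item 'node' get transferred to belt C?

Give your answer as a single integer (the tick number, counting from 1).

Tick 1: prefer A, take hinge from A; A=[tile,apple,quill,gear,orb] B=[node,lathe,peg] C=[hinge]
Tick 2: prefer B, take node from B; A=[tile,apple,quill,gear,orb] B=[lathe,peg] C=[hinge,node]

Answer: 2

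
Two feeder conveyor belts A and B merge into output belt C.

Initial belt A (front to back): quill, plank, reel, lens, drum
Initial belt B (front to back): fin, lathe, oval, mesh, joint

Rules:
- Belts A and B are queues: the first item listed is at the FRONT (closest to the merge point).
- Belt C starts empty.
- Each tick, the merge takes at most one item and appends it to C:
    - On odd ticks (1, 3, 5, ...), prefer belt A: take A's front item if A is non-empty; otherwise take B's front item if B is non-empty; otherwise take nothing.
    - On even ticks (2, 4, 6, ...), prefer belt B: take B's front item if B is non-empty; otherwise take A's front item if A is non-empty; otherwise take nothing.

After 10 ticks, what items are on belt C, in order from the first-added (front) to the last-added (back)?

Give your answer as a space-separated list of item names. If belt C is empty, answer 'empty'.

Answer: quill fin plank lathe reel oval lens mesh drum joint

Derivation:
Tick 1: prefer A, take quill from A; A=[plank,reel,lens,drum] B=[fin,lathe,oval,mesh,joint] C=[quill]
Tick 2: prefer B, take fin from B; A=[plank,reel,lens,drum] B=[lathe,oval,mesh,joint] C=[quill,fin]
Tick 3: prefer A, take plank from A; A=[reel,lens,drum] B=[lathe,oval,mesh,joint] C=[quill,fin,plank]
Tick 4: prefer B, take lathe from B; A=[reel,lens,drum] B=[oval,mesh,joint] C=[quill,fin,plank,lathe]
Tick 5: prefer A, take reel from A; A=[lens,drum] B=[oval,mesh,joint] C=[quill,fin,plank,lathe,reel]
Tick 6: prefer B, take oval from B; A=[lens,drum] B=[mesh,joint] C=[quill,fin,plank,lathe,reel,oval]
Tick 7: prefer A, take lens from A; A=[drum] B=[mesh,joint] C=[quill,fin,plank,lathe,reel,oval,lens]
Tick 8: prefer B, take mesh from B; A=[drum] B=[joint] C=[quill,fin,plank,lathe,reel,oval,lens,mesh]
Tick 9: prefer A, take drum from A; A=[-] B=[joint] C=[quill,fin,plank,lathe,reel,oval,lens,mesh,drum]
Tick 10: prefer B, take joint from B; A=[-] B=[-] C=[quill,fin,plank,lathe,reel,oval,lens,mesh,drum,joint]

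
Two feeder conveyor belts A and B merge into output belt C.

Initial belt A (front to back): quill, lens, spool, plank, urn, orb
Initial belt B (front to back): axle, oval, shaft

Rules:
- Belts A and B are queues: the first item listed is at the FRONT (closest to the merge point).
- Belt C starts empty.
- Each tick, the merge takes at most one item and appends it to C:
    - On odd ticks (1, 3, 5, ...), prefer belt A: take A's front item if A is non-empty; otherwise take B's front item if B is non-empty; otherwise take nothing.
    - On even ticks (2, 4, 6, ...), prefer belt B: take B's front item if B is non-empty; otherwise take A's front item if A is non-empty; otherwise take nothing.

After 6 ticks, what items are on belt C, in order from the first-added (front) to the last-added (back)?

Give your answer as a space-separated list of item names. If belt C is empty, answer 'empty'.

Answer: quill axle lens oval spool shaft

Derivation:
Tick 1: prefer A, take quill from A; A=[lens,spool,plank,urn,orb] B=[axle,oval,shaft] C=[quill]
Tick 2: prefer B, take axle from B; A=[lens,spool,plank,urn,orb] B=[oval,shaft] C=[quill,axle]
Tick 3: prefer A, take lens from A; A=[spool,plank,urn,orb] B=[oval,shaft] C=[quill,axle,lens]
Tick 4: prefer B, take oval from B; A=[spool,plank,urn,orb] B=[shaft] C=[quill,axle,lens,oval]
Tick 5: prefer A, take spool from A; A=[plank,urn,orb] B=[shaft] C=[quill,axle,lens,oval,spool]
Tick 6: prefer B, take shaft from B; A=[plank,urn,orb] B=[-] C=[quill,axle,lens,oval,spool,shaft]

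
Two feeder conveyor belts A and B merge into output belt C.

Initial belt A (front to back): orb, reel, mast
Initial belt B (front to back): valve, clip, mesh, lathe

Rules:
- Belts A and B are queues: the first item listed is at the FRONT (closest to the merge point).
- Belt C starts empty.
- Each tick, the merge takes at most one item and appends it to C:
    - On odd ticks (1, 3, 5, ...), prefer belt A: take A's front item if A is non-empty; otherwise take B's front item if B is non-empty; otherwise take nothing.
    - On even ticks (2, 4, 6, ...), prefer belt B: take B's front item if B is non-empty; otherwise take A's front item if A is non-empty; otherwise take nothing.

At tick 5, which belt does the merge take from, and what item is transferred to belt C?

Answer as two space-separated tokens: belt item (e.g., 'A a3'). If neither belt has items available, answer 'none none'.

Tick 1: prefer A, take orb from A; A=[reel,mast] B=[valve,clip,mesh,lathe] C=[orb]
Tick 2: prefer B, take valve from B; A=[reel,mast] B=[clip,mesh,lathe] C=[orb,valve]
Tick 3: prefer A, take reel from A; A=[mast] B=[clip,mesh,lathe] C=[orb,valve,reel]
Tick 4: prefer B, take clip from B; A=[mast] B=[mesh,lathe] C=[orb,valve,reel,clip]
Tick 5: prefer A, take mast from A; A=[-] B=[mesh,lathe] C=[orb,valve,reel,clip,mast]

Answer: A mast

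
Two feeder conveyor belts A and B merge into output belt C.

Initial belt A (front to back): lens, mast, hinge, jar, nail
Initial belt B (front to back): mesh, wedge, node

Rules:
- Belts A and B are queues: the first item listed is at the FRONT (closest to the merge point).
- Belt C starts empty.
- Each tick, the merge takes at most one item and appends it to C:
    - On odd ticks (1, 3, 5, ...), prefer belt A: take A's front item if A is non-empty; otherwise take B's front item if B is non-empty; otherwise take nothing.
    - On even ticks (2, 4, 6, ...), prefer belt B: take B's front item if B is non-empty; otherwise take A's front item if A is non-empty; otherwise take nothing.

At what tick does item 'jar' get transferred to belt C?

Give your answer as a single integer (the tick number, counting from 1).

Tick 1: prefer A, take lens from A; A=[mast,hinge,jar,nail] B=[mesh,wedge,node] C=[lens]
Tick 2: prefer B, take mesh from B; A=[mast,hinge,jar,nail] B=[wedge,node] C=[lens,mesh]
Tick 3: prefer A, take mast from A; A=[hinge,jar,nail] B=[wedge,node] C=[lens,mesh,mast]
Tick 4: prefer B, take wedge from B; A=[hinge,jar,nail] B=[node] C=[lens,mesh,mast,wedge]
Tick 5: prefer A, take hinge from A; A=[jar,nail] B=[node] C=[lens,mesh,mast,wedge,hinge]
Tick 6: prefer B, take node from B; A=[jar,nail] B=[-] C=[lens,mesh,mast,wedge,hinge,node]
Tick 7: prefer A, take jar from A; A=[nail] B=[-] C=[lens,mesh,mast,wedge,hinge,node,jar]

Answer: 7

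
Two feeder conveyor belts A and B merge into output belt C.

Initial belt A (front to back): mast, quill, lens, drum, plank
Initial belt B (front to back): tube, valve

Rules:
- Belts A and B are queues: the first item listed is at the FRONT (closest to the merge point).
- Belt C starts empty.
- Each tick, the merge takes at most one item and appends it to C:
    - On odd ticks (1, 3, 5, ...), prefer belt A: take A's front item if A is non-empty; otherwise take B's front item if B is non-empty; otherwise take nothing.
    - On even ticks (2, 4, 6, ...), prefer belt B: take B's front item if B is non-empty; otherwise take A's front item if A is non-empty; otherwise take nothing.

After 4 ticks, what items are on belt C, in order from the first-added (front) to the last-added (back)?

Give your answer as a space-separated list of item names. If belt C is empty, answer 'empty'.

Answer: mast tube quill valve

Derivation:
Tick 1: prefer A, take mast from A; A=[quill,lens,drum,plank] B=[tube,valve] C=[mast]
Tick 2: prefer B, take tube from B; A=[quill,lens,drum,plank] B=[valve] C=[mast,tube]
Tick 3: prefer A, take quill from A; A=[lens,drum,plank] B=[valve] C=[mast,tube,quill]
Tick 4: prefer B, take valve from B; A=[lens,drum,plank] B=[-] C=[mast,tube,quill,valve]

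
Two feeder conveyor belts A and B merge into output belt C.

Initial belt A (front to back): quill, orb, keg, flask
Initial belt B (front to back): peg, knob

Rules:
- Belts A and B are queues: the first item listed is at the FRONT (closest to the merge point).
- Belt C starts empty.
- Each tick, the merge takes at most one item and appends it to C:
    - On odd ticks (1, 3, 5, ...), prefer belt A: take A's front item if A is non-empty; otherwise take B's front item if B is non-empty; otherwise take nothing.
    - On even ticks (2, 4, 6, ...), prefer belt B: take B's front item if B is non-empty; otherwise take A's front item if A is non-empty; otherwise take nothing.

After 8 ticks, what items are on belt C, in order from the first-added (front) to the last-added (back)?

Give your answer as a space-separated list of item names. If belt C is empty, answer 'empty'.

Tick 1: prefer A, take quill from A; A=[orb,keg,flask] B=[peg,knob] C=[quill]
Tick 2: prefer B, take peg from B; A=[orb,keg,flask] B=[knob] C=[quill,peg]
Tick 3: prefer A, take orb from A; A=[keg,flask] B=[knob] C=[quill,peg,orb]
Tick 4: prefer B, take knob from B; A=[keg,flask] B=[-] C=[quill,peg,orb,knob]
Tick 5: prefer A, take keg from A; A=[flask] B=[-] C=[quill,peg,orb,knob,keg]
Tick 6: prefer B, take flask from A; A=[-] B=[-] C=[quill,peg,orb,knob,keg,flask]
Tick 7: prefer A, both empty, nothing taken; A=[-] B=[-] C=[quill,peg,orb,knob,keg,flask]
Tick 8: prefer B, both empty, nothing taken; A=[-] B=[-] C=[quill,peg,orb,knob,keg,flask]

Answer: quill peg orb knob keg flask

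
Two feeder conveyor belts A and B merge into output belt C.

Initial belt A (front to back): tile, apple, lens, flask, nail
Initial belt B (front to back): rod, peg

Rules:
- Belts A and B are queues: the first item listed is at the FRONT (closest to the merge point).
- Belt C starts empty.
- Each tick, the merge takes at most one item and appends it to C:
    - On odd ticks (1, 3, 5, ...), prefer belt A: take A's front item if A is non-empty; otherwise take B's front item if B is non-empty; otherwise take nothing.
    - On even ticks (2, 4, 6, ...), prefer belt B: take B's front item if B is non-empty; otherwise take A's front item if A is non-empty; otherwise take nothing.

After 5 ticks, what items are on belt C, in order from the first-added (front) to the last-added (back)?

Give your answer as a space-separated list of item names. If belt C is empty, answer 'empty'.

Tick 1: prefer A, take tile from A; A=[apple,lens,flask,nail] B=[rod,peg] C=[tile]
Tick 2: prefer B, take rod from B; A=[apple,lens,flask,nail] B=[peg] C=[tile,rod]
Tick 3: prefer A, take apple from A; A=[lens,flask,nail] B=[peg] C=[tile,rod,apple]
Tick 4: prefer B, take peg from B; A=[lens,flask,nail] B=[-] C=[tile,rod,apple,peg]
Tick 5: prefer A, take lens from A; A=[flask,nail] B=[-] C=[tile,rod,apple,peg,lens]

Answer: tile rod apple peg lens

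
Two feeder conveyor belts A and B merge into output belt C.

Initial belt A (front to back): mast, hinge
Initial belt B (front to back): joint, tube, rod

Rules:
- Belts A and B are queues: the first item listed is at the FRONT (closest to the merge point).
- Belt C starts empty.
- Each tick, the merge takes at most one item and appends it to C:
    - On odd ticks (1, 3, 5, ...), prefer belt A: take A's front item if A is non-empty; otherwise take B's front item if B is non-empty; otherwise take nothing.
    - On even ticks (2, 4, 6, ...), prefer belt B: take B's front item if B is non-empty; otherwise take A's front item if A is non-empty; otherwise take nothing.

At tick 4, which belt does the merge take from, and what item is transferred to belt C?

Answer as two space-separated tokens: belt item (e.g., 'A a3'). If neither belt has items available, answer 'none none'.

Tick 1: prefer A, take mast from A; A=[hinge] B=[joint,tube,rod] C=[mast]
Tick 2: prefer B, take joint from B; A=[hinge] B=[tube,rod] C=[mast,joint]
Tick 3: prefer A, take hinge from A; A=[-] B=[tube,rod] C=[mast,joint,hinge]
Tick 4: prefer B, take tube from B; A=[-] B=[rod] C=[mast,joint,hinge,tube]

Answer: B tube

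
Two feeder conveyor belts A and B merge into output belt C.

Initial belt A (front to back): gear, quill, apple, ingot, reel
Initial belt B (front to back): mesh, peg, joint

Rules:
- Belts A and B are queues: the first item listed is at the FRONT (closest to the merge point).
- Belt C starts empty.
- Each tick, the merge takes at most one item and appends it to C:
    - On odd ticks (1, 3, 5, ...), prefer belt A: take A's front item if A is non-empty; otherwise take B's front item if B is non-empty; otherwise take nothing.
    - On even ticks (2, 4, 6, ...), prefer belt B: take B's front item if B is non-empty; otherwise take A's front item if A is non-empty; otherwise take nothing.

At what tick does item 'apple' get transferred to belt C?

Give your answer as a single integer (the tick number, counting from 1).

Answer: 5

Derivation:
Tick 1: prefer A, take gear from A; A=[quill,apple,ingot,reel] B=[mesh,peg,joint] C=[gear]
Tick 2: prefer B, take mesh from B; A=[quill,apple,ingot,reel] B=[peg,joint] C=[gear,mesh]
Tick 3: prefer A, take quill from A; A=[apple,ingot,reel] B=[peg,joint] C=[gear,mesh,quill]
Tick 4: prefer B, take peg from B; A=[apple,ingot,reel] B=[joint] C=[gear,mesh,quill,peg]
Tick 5: prefer A, take apple from A; A=[ingot,reel] B=[joint] C=[gear,mesh,quill,peg,apple]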